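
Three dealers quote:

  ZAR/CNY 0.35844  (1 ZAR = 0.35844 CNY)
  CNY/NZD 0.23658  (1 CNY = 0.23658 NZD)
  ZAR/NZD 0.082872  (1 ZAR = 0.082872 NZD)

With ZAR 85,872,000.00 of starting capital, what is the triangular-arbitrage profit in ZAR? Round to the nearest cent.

Profitable loop is ZAR → CNY → NZD → ZAR:
ZAR 85,872,000.00 × 0.35844 = CNY 30,779,959.68
CNY 30,779,959.68 × 0.23658 = NZD 7,281,922.86
NZD 7,281,922.86 ÷ 0.082872 = ZAR 87,869,520.00
Profit = ZAR 87,869,520.00 − ZAR 85,872,000.00

Profit: ZAR 1,997,520.00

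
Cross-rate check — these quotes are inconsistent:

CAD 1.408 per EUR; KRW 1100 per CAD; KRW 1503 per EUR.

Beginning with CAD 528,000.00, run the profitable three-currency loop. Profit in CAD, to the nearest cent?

Profit: CAD 16,089.42

Profitable loop is CAD → KRW → EUR → CAD:
CAD 528,000.00 × 1100 = KRW 580,800,000
KRW 580,800,000 ÷ 1503 = EUR 386,427.15
EUR 386,427.15 × 1.408 = CAD 544,089.42
Profit = CAD 544,089.42 − CAD 528,000.00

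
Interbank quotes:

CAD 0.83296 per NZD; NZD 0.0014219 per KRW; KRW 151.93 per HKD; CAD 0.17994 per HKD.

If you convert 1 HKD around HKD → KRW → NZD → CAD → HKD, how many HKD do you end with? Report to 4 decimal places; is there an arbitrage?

1.0000 (no arbitrage)

Around HKD → KRW → NZD → CAD → HKD: 1 × 151.93 × 0.0014219 × 0.83296 ÷ 0.17994 = 1.000021
Product ≈ 1 (deviation 0.002%, within rounding noise).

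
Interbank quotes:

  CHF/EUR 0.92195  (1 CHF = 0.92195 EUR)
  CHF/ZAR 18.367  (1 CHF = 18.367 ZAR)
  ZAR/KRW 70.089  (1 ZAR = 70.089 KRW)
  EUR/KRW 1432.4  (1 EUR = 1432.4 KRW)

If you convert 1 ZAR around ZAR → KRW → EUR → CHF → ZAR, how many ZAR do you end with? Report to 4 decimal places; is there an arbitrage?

0.9748 (arbitrage exists)

Around ZAR → KRW → EUR → CHF → ZAR: 1 × 70.089 ÷ 1432.4 ÷ 0.92195 × 18.367 = 0.974802
Product < 1; profitable direction is ZAR → CHF → EUR → KRW → ZAR.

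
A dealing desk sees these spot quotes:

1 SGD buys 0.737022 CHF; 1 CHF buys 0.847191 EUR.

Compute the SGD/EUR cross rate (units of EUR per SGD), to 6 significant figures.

SGD/EUR = 0.624398

1 SGD × 0.737022 = 0.737022 CHF
0.737022 CHF × 0.847191 = 0.624398 EUR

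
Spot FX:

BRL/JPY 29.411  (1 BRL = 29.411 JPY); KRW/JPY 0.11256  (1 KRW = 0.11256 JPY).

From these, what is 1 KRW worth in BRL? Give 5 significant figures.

1 KRW × 0.11256 = 0.11256 JPY
0.11256 JPY ÷ 29.411 = 0.00382714 BRL

KRW/BRL = 0.0038271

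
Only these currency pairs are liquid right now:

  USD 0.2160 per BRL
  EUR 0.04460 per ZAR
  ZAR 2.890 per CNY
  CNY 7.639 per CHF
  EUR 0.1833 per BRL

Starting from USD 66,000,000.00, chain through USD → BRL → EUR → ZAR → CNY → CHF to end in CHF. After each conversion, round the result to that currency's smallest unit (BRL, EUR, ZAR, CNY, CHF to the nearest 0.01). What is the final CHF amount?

USD 66,000,000.00 ÷ 0.2160 = BRL 305,555,555.56
BRL 305,555,555.56 × 0.1833 = EUR 56,008,333.33
EUR 56,008,333.33 ÷ 0.04460 = ZAR 1,255,792,227.13
ZAR 1,255,792,227.13 ÷ 2.890 = CNY 434,530,182.40
CNY 434,530,182.40 ÷ 7.639 = CHF 56,883,123.76

CHF 56,883,123.76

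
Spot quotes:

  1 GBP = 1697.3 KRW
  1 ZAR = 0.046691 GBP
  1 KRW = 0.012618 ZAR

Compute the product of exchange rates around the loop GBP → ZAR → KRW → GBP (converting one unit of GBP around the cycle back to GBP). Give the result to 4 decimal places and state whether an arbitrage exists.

1.0000 (no arbitrage)

Around GBP → ZAR → KRW → GBP: 1 ÷ 0.046691 ÷ 0.012618 ÷ 1697.3 = 1.000041
Product ≈ 1 (deviation 0.004%, within rounding noise).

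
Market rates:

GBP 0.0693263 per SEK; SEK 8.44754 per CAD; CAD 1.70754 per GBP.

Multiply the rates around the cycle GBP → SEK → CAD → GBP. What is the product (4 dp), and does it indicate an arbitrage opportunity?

Around GBP → SEK → CAD → GBP: 1 ÷ 0.0693263 ÷ 8.44754 ÷ 1.70754 = 1.000002
Product ≈ 1 (deviation 0.000%, within rounding noise).

1.0000 (no arbitrage)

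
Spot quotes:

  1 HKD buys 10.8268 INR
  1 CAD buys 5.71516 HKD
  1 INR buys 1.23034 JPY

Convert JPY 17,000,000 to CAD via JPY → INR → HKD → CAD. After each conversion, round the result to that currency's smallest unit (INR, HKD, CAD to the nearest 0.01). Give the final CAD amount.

CAD 223,303.37

JPY 17,000,000 ÷ 1.23034 = INR 13,817,318.79
INR 13,817,318.79 ÷ 10.8268 = HKD 1,276,214.47
HKD 1,276,214.47 ÷ 5.71516 = CAD 223,303.37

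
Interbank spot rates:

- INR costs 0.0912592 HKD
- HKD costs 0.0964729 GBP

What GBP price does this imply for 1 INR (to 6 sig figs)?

1 INR × 0.0912592 = 0.0912592 HKD
0.0912592 HKD × 0.0964729 = 0.00880404 GBP

INR/GBP = 0.00880404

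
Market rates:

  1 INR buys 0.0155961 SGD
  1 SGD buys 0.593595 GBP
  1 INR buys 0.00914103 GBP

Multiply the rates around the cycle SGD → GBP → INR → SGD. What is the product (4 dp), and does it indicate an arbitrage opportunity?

Around SGD → GBP → INR → SGD: 1 × 0.593595 ÷ 0.00914103 × 0.0155961 = 1.012771
Product > 1; profitable direction is SGD → GBP → INR → SGD.

1.0128 (arbitrage exists)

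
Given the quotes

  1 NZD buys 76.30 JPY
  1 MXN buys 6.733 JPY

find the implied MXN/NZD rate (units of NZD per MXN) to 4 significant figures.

MXN/NZD = 0.08824

1 MXN × 6.733 = 6.733 JPY
6.733 JPY ÷ 76.30 = 0.0882438 NZD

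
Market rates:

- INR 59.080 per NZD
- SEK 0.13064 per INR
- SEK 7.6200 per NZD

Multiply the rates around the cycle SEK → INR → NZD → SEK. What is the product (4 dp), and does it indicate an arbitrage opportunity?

0.9873 (arbitrage exists)

Around SEK → INR → NZD → SEK: 1 ÷ 0.13064 ÷ 59.080 × 7.6200 = 0.987275
Product < 1; profitable direction is SEK → NZD → INR → SEK.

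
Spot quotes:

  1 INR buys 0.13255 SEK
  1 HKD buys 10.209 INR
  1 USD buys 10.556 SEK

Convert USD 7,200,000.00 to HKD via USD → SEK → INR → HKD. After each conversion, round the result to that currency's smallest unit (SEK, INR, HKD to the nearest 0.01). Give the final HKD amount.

HKD 56,165,411.11

USD 7,200,000.00 × 10.556 = SEK 76,003,200.00
SEK 76,003,200.00 ÷ 0.13255 = INR 573,392,682.01
INR 573,392,682.01 ÷ 10.209 = HKD 56,165,411.11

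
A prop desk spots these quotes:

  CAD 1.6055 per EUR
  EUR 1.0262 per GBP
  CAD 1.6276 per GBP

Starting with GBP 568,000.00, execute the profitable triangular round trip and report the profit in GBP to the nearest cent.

Profitable loop is GBP → EUR → CAD → GBP:
GBP 568,000.00 × 1.0262 = EUR 582,881.60
EUR 582,881.60 × 1.6055 = CAD 935,816.41
CAD 935,816.41 ÷ 1.6276 = GBP 574,967.07
Profit = GBP 574,967.07 − GBP 568,000.00

Profit: GBP 6,967.07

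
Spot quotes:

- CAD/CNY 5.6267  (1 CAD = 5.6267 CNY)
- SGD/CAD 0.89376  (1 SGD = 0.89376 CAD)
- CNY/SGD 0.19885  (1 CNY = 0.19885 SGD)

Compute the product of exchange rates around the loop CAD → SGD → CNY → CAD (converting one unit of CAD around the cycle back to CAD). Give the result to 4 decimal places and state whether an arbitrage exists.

Around CAD → SGD → CNY → CAD: 1 ÷ 0.89376 ÷ 0.19885 ÷ 5.6267 = 0.999999
Product ≈ 1 (deviation 0.000%, within rounding noise).

1.0000 (no arbitrage)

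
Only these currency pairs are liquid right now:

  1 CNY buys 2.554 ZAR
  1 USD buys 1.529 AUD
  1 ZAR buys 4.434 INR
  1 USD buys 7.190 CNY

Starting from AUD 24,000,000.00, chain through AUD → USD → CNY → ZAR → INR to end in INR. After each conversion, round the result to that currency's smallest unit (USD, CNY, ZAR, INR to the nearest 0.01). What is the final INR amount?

INR 1,278,054,071.90

AUD 24,000,000.00 ÷ 1.529 = USD 15,696,533.68
USD 15,696,533.68 × 7.190 = CNY 112,858,077.16
CNY 112,858,077.16 × 2.554 = ZAR 288,239,529.07
ZAR 288,239,529.07 × 4.434 = INR 1,278,054,071.90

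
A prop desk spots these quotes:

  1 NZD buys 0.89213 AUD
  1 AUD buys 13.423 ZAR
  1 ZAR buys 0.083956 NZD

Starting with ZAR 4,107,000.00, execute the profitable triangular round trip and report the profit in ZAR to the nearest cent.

Profitable loop is ZAR → NZD → AUD → ZAR:
ZAR 4,107,000.00 × 0.083956 = NZD 344,807.29
NZD 344,807.29 × 0.89213 = AUD 307,612.93
AUD 307,612.93 × 13.423 = ZAR 4,129,088.35
Profit = ZAR 4,129,088.35 − ZAR 4,107,000.00

Profit: ZAR 22,088.35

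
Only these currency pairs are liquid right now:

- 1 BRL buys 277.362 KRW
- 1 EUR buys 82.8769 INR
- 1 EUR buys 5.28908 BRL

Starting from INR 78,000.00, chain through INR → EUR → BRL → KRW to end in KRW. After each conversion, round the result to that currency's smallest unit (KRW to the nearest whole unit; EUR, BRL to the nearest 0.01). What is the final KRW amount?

INR 78,000.00 ÷ 82.8769 = EUR 941.15
EUR 941.15 × 5.28908 = BRL 4,977.82
BRL 4,977.82 × 277.362 = KRW 1,380,658

KRW 1,380,658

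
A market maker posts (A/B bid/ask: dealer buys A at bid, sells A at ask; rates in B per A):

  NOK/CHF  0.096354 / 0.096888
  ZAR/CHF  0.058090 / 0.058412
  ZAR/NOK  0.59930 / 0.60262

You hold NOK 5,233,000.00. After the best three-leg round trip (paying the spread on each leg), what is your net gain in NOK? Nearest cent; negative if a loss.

Best loop NOK → ZAR → CHF → NOK:
NOK 5,233,000.00 ÷ 0.60262 (buy ZAR at ask) = ZAR 8,683,747.64
ZAR 8,683,747.64 × 0.058090 (sell ZAR at bid) = CHF 504,438.90
CHF 504,438.90 ÷ 0.096888 (buy NOK at ask) = NOK 5,206,412.56

Net result: NOK -26,587.44 (no profitable arbitrage after spreads)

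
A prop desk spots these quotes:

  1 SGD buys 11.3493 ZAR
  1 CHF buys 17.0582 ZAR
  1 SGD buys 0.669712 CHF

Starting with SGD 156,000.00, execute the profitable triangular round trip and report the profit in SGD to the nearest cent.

Profit: SGD 1,027.89

Profitable loop is SGD → CHF → ZAR → SGD:
SGD 156,000.00 × 0.669712 = CHF 104,475.07
CHF 104,475.07 × 17.0582 = ZAR 1,782,156.67
ZAR 1,782,156.67 ÷ 11.3493 = SGD 157,027.89
Profit = SGD 157,027.89 − SGD 156,000.00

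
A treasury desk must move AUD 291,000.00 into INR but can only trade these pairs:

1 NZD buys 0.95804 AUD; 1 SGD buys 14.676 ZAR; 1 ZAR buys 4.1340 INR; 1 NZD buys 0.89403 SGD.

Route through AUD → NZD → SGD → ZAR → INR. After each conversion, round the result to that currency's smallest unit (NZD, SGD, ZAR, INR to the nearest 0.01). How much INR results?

AUD 291,000.00 ÷ 0.95804 = NZD 303,745.15
NZD 303,745.15 × 0.89403 = SGD 271,557.28
SGD 271,557.28 × 14.676 = ZAR 3,985,374.64
ZAR 3,985,374.64 × 4.1340 = INR 16,475,538.76

INR 16,475,538.76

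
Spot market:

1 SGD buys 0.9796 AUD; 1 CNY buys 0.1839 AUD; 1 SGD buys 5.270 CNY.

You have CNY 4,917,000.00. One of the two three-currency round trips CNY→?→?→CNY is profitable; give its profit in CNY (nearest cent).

Profitable loop is CNY → SGD → AUD → CNY:
CNY 4,917,000.00 ÷ 5.270 = SGD 933,017.08
SGD 933,017.08 × 0.9796 = AUD 913,983.53
AUD 913,983.53 ÷ 0.1839 = CNY 4,970,002.88
Profit = CNY 4,970,002.88 − CNY 4,917,000.00

Profit: CNY 53,002.88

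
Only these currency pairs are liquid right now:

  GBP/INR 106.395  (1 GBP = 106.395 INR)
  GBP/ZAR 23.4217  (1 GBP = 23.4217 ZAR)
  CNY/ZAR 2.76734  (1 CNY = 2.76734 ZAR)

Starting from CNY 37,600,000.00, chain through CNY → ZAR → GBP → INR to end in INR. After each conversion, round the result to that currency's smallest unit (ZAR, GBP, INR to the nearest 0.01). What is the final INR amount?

INR 472,664,701.89

CNY 37,600,000.00 × 2.76734 = ZAR 104,051,984.00
ZAR 104,051,984.00 ÷ 23.4217 = GBP 4,442,546.19
GBP 4,442,546.19 × 106.395 = INR 472,664,701.89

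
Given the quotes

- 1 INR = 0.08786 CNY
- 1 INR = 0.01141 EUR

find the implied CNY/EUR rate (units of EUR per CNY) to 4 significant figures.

1 CNY ÷ 0.08786 = 11.3817 INR
11.3817 INR × 0.01141 = 0.129866 EUR

CNY/EUR = 0.1299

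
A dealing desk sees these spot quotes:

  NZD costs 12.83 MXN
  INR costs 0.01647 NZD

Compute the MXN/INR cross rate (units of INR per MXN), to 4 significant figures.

MXN/INR = 4.732

1 MXN ÷ 12.83 = 0.0779423 NZD
0.0779423 NZD ÷ 0.01647 = 4.73238 INR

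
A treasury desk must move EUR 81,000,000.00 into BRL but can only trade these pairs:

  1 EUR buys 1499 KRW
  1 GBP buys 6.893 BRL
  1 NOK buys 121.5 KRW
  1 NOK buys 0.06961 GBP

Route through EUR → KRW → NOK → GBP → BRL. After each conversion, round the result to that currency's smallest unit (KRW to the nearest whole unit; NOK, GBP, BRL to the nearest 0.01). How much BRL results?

EUR 81,000,000.00 × 1499 = KRW 121,419,000,000
KRW 121,419,000,000 ÷ 121.5 = NOK 999,333,333.33
NOK 999,333,333.33 × 0.06961 = GBP 69,563,593.33
GBP 69,563,593.33 × 6.893 = BRL 479,501,848.82

BRL 479,501,848.82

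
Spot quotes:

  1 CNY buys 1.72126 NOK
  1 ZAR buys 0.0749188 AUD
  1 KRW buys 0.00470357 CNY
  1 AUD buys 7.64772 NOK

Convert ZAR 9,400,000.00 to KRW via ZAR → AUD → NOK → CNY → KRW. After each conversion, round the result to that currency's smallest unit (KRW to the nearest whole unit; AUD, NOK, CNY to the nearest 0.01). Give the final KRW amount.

KRW 665,237,247

ZAR 9,400,000.00 × 0.0749188 = AUD 704,236.72
AUD 704,236.72 × 7.64772 = NOK 5,385,805.25
NOK 5,385,805.25 ÷ 1.72126 = CNY 3,128,989.96
CNY 3,128,989.96 ÷ 0.00470357 = KRW 665,237,247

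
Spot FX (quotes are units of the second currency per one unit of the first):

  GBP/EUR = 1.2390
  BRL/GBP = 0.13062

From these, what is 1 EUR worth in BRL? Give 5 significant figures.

EUR/BRL = 6.1790

1 EUR ÷ 1.2390 = 0.807103 GBP
0.807103 GBP ÷ 0.13062 = 6.17901 BRL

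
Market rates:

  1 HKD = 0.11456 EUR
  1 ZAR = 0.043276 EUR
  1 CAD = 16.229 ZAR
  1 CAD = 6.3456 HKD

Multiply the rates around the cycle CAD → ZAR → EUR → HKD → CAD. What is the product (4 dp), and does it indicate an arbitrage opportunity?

Around CAD → ZAR → EUR → HKD → CAD: 1 × 16.229 × 0.043276 ÷ 0.11456 ÷ 6.3456 = 0.966125
Product < 1; profitable direction is CAD → HKD → EUR → ZAR → CAD.

0.9661 (arbitrage exists)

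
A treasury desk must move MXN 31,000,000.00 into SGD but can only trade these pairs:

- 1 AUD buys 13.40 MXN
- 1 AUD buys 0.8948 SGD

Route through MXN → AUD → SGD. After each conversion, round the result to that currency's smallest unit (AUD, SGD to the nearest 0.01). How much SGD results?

MXN 31,000,000.00 ÷ 13.40 = AUD 2,313,432.84
AUD 2,313,432.84 × 0.8948 = SGD 2,070,059.71

SGD 2,070,059.71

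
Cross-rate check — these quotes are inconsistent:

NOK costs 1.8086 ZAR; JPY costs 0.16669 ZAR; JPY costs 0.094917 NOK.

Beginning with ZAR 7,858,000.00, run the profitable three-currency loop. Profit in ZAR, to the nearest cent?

Profitable loop is ZAR → JPY → NOK → ZAR:
ZAR 7,858,000.00 ÷ 0.16669 = JPY 47,141,400
JPY 47,141,400 × 0.094917 = NOK 4,474,520.28
NOK 4,474,520.28 × 1.8086 = ZAR 8,092,617.38
Profit = ZAR 8,092,617.38 − ZAR 7,858,000.00

Profit: ZAR 234,617.38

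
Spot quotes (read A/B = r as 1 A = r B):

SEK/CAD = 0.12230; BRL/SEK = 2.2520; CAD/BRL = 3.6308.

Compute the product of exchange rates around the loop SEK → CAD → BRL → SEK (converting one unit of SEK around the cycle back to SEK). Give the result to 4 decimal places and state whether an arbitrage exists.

Around SEK → CAD → BRL → SEK: 1 × 0.12230 × 3.6308 × 2.2520 = 0.999993
Product ≈ 1 (deviation 0.001%, within rounding noise).

1.0000 (no arbitrage)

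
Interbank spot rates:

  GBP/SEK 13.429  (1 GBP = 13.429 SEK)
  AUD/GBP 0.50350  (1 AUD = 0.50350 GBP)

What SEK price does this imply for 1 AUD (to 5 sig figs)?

AUD/SEK = 6.7615

1 AUD × 0.50350 = 0.5035 GBP
0.5035 GBP × 13.429 = 6.7615 SEK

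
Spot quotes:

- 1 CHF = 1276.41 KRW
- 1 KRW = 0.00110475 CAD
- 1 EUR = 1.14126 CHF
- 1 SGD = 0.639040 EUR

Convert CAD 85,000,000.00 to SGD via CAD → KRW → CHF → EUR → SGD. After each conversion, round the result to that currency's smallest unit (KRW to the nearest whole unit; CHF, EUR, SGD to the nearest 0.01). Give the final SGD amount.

CAD 85,000,000.00 ÷ 0.00110475 = KRW 76,940,484,272
KRW 76,940,484,272 ÷ 1276.41 = CHF 60,278,816.58
CHF 60,278,816.58 ÷ 1.14126 = EUR 52,817,777.35
EUR 52,817,777.35 ÷ 0.639040 = SGD 82,651,754.74

SGD 82,651,754.74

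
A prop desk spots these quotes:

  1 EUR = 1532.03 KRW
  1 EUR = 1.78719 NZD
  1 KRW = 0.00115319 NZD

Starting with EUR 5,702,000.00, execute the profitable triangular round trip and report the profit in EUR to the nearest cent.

Profitable loop is EUR → NZD → KRW → EUR:
EUR 5,702,000.00 × 1.78719 = NZD 10,190,557.38
NZD 10,190,557.38 ÷ 0.00115319 = KRW 8,836,841,613
KRW 8,836,841,613 ÷ 1532.03 = EUR 5,768,060.43
Profit = EUR 5,768,060.43 − EUR 5,702,000.00

Profit: EUR 66,060.43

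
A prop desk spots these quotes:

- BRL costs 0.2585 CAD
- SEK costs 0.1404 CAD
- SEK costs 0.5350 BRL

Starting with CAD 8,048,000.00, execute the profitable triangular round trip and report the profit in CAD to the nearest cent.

Profit: CAD 122,351.60

Profitable loop is CAD → BRL → SEK → CAD:
CAD 8,048,000.00 ÷ 0.2585 = BRL 31,133,462.28
BRL 31,133,462.28 ÷ 0.5350 = SEK 58,193,387.44
SEK 58,193,387.44 × 0.1404 = CAD 8,170,351.60
Profit = CAD 8,170,351.60 − CAD 8,048,000.00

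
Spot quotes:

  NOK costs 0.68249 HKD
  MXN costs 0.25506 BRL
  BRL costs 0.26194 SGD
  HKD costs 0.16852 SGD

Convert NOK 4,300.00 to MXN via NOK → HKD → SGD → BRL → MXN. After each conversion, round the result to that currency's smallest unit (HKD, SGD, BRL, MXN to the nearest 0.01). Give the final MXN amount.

NOK 4,300.00 × 0.68249 = HKD 2,934.71
HKD 2,934.71 × 0.16852 = SGD 494.56
SGD 494.56 ÷ 0.26194 = BRL 1,888.07
BRL 1,888.07 ÷ 0.25506 = MXN 7,402.45

MXN 7,402.45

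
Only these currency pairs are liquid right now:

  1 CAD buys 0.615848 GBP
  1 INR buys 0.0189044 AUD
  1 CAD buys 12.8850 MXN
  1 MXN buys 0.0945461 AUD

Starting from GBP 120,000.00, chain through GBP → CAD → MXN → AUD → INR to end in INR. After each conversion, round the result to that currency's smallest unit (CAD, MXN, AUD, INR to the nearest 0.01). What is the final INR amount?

INR 12,556,623.33

GBP 120,000.00 ÷ 0.615848 = CAD 194,853.28
CAD 194,853.28 × 12.8850 = MXN 2,510,684.51
MXN 2,510,684.51 × 0.0945461 = AUD 237,375.43
AUD 237,375.43 ÷ 0.0189044 = INR 12,556,623.33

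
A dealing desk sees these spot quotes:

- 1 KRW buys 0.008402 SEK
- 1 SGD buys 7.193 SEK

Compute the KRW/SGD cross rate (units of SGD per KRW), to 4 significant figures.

KRW/SGD = 0.001168

1 KRW × 0.008402 = 0.008402 SEK
0.008402 SEK ÷ 7.193 = 0.00116808 SGD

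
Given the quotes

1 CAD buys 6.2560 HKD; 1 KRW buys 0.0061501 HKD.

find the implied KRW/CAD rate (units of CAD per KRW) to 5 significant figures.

KRW/CAD = 0.00098307

1 KRW × 0.0061501 = 0.0061501 HKD
0.0061501 HKD ÷ 6.2560 = 0.000983072 CAD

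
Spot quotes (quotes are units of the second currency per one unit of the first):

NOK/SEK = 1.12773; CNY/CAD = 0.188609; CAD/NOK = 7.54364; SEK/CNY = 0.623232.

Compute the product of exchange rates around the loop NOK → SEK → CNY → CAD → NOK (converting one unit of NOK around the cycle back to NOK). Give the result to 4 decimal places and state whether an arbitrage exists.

1.0000 (no arbitrage)

Around NOK → SEK → CNY → CAD → NOK: 1 × 1.12773 × 0.623232 × 0.188609 × 7.54364 = 0.999996
Product ≈ 1 (deviation 0.000%, within rounding noise).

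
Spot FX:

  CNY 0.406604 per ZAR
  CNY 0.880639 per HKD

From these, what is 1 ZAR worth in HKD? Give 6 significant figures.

1 ZAR × 0.406604 = 0.406604 CNY
0.406604 CNY ÷ 0.880639 = 0.461715 HKD

ZAR/HKD = 0.461715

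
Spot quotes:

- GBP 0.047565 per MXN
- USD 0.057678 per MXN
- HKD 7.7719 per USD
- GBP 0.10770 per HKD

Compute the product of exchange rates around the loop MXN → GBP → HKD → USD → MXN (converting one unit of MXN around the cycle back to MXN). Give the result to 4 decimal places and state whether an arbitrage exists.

Around MXN → GBP → HKD → USD → MXN: 1 × 0.047565 ÷ 0.10770 ÷ 7.7719 ÷ 0.057678 = 0.985223
Product < 1; profitable direction is MXN → USD → HKD → GBP → MXN.

0.9852 (arbitrage exists)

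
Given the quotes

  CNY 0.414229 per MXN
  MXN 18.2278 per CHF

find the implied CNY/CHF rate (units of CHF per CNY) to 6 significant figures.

1 CNY ÷ 0.414229 = 2.41412 MXN
2.41412 MXN ÷ 18.2278 = 0.132442 CHF

CNY/CHF = 0.132442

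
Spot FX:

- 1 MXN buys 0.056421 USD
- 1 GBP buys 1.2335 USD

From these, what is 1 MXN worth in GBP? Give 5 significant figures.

1 MXN × 0.056421 = 0.056421 USD
0.056421 USD ÷ 1.2335 = 0.0457406 GBP

MXN/GBP = 0.045741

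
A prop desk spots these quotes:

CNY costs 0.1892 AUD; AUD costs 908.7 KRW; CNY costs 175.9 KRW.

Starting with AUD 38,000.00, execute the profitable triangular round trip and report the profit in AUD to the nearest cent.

Profit: AUD 878.35

Profitable loop is AUD → CNY → KRW → AUD:
AUD 38,000.00 ÷ 0.1892 = CNY 200,845.67
CNY 200,845.67 × 175.9 = KRW 35,328,753
KRW 35,328,753 ÷ 908.7 = AUD 38,878.35
Profit = AUD 38,878.35 − AUD 38,000.00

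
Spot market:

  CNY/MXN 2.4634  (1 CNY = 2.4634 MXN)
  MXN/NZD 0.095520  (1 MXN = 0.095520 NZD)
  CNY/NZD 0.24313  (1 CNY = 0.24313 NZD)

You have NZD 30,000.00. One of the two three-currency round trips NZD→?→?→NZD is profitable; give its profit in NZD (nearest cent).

Profit: NZD 997.78

Profitable loop is NZD → MXN → CNY → NZD:
NZD 30,000.00 ÷ 0.095520 = MXN 314,070.35
MXN 314,070.35 ÷ 2.4634 = CNY 127,494.66
CNY 127,494.66 × 0.24313 = NZD 30,997.78
Profit = NZD 30,997.78 − NZD 30,000.00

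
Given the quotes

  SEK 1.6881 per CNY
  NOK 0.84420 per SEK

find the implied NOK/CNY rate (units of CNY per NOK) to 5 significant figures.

NOK/CNY = 0.70171

1 NOK ÷ 0.84420 = 1.18455 SEK
1.18455 SEK ÷ 1.6881 = 0.701708 CNY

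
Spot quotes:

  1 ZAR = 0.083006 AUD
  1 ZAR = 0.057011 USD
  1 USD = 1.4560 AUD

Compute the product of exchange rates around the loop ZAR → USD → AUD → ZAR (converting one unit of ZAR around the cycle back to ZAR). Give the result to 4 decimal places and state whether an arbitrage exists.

Around ZAR → USD → AUD → ZAR: 1 × 0.057011 × 1.4560 ÷ 0.083006 = 1.000024
Product ≈ 1 (deviation 0.002%, within rounding noise).

1.0000 (no arbitrage)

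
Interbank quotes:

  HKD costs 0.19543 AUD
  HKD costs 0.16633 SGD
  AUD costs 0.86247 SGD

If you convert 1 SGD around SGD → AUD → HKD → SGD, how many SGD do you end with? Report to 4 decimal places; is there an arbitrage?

0.9868 (arbitrage exists)

Around SGD → AUD → HKD → SGD: 1 ÷ 0.86247 ÷ 0.19543 × 0.16633 = 0.986814
Product < 1; profitable direction is SGD → HKD → AUD → SGD.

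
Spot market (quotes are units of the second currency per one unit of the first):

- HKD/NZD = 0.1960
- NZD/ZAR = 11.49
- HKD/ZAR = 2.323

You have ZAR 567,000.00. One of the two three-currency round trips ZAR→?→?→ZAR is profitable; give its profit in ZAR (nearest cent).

Profitable loop is ZAR → NZD → HKD → ZAR:
ZAR 567,000.00 ÷ 11.49 = NZD 49,347.26
NZD 49,347.26 ÷ 0.1960 = HKD 251,771.73
HKD 251,771.73 × 2.323 = ZAR 584,865.72
Profit = ZAR 584,865.72 − ZAR 567,000.00

Profit: ZAR 17,865.72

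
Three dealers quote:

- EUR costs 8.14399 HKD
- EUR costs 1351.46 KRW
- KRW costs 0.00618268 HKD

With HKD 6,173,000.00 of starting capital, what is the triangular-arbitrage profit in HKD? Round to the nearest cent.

Profitable loop is HKD → EUR → KRW → HKD:
HKD 6,173,000.00 ÷ 8.14399 = EUR 757,982.27
EUR 757,982.27 × 1351.46 = KRW 1,024,382,714
KRW 1,024,382,714 × 0.00618268 = HKD 6,333,430.52
Profit = HKD 6,333,430.52 − HKD 6,173,000.00

Profit: HKD 160,430.52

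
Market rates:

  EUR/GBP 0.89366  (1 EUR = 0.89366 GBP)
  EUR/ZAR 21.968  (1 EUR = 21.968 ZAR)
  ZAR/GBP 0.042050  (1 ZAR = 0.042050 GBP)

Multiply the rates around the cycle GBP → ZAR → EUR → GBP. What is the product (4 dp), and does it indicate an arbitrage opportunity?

0.9674 (arbitrage exists)

Around GBP → ZAR → EUR → GBP: 1 ÷ 0.042050 ÷ 21.968 × 0.89366 = 0.967422
Product < 1; profitable direction is GBP → EUR → ZAR → GBP.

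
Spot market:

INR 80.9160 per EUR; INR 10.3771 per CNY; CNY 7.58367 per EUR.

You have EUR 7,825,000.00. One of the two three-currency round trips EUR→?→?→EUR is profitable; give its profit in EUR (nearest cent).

Profit: EUR 220,690.52

Profitable loop is EUR → INR → CNY → EUR:
EUR 7,825,000.00 × 80.9160 = INR 633,167,700.00
INR 633,167,700.00 ÷ 10.3771 = CNY 61,015,861.85
CNY 61,015,861.85 ÷ 7.58367 = EUR 8,045,690.52
Profit = EUR 8,045,690.52 − EUR 7,825,000.00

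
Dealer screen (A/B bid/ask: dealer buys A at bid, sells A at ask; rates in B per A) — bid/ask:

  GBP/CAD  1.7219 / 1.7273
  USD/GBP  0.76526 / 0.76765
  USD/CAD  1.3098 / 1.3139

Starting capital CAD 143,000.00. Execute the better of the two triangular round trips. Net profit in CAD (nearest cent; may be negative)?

Best loop CAD → USD → GBP → CAD:
CAD 143,000.00 ÷ 1.3139 (buy USD at ask) = USD 108,836.29
USD 108,836.29 × 0.76526 (sell USD at bid) = GBP 83,288.06
GBP 83,288.06 × 1.7219 (sell GBP at bid) = CAD 143,413.71

Net profit: CAD 413.71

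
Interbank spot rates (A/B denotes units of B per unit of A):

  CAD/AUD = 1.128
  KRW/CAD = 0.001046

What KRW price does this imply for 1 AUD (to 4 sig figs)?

AUD/KRW = 847.5

1 AUD ÷ 1.128 = 0.886525 CAD
0.886525 CAD ÷ 0.001046 = 847.538 KRW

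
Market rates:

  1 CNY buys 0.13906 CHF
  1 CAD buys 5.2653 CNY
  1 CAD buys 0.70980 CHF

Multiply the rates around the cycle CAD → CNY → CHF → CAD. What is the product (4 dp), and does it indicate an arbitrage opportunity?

1.0315 (arbitrage exists)

Around CAD → CNY → CHF → CAD: 1 × 5.2653 × 0.13906 ÷ 0.70980 = 1.031548
Product > 1; profitable direction is CAD → CNY → CHF → CAD.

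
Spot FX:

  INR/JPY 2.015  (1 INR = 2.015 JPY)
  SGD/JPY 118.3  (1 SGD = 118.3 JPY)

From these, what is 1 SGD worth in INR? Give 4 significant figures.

SGD/INR = 58.71

1 SGD × 118.3 = 118.3 JPY
118.3 JPY ÷ 2.015 = 58.7097 INR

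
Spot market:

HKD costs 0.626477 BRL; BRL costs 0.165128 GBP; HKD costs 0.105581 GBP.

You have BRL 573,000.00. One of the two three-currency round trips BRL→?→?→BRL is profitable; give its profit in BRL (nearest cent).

Profitable loop is BRL → HKD → GBP → BRL:
BRL 573,000.00 ÷ 0.626477 = HKD 914,638.53
HKD 914,638.53 × 0.105581 = GBP 96,568.45
GBP 96,568.45 ÷ 0.165128 = BRL 584,809.66
Profit = BRL 584,809.66 − BRL 573,000.00

Profit: BRL 11,809.66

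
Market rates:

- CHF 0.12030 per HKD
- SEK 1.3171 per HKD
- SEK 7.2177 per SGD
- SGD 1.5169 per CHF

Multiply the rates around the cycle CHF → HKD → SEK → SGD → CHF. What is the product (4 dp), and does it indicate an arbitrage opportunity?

Around CHF → HKD → SEK → SGD → CHF: 1 ÷ 0.12030 × 1.3171 ÷ 7.2177 ÷ 1.5169 = 0.999994
Product ≈ 1 (deviation 0.001%, within rounding noise).

1.0000 (no arbitrage)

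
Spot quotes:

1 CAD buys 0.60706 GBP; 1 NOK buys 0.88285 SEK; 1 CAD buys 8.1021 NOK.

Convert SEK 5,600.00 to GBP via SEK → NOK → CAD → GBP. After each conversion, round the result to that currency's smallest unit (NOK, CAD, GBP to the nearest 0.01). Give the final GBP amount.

SEK 5,600.00 ÷ 0.88285 = NOK 6,343.09
NOK 6,343.09 ÷ 8.1021 = CAD 782.89
CAD 782.89 × 0.60706 = GBP 475.26

GBP 475.26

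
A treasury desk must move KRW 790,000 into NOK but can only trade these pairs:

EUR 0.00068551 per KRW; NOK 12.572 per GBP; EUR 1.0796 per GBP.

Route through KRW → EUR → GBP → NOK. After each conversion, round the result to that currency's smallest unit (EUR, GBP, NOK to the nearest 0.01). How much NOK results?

KRW 790,000 × 0.00068551 = EUR 541.55
EUR 541.55 ÷ 1.0796 = GBP 501.62
GBP 501.62 × 12.572 = NOK 6,306.37

NOK 6,306.37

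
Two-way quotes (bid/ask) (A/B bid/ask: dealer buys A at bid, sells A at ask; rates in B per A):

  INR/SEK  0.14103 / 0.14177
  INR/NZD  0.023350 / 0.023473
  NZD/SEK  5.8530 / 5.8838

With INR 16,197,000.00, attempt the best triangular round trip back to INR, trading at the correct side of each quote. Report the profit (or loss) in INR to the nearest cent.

Best loop INR → SEK → NZD → INR:
INR 16,197,000.00 × 0.14103 (sell INR at bid) = SEK 2,284,262.91
SEK 2,284,262.91 ÷ 5.8838 (buy NZD at ask) = NZD 388,229.19
NZD 388,229.19 ÷ 0.023473 (buy INR at ask) = INR 16,539,393.79

Net profit: INR 342,393.79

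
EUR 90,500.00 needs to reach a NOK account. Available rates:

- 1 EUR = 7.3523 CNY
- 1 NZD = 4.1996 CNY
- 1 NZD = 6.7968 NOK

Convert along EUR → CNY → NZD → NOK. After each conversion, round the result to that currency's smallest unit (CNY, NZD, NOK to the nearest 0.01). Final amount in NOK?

EUR 90,500.00 × 7.3523 = CNY 665,383.15
CNY 665,383.15 ÷ 4.1996 = NZD 158,439.65
NZD 158,439.65 × 6.7968 = NOK 1,076,882.61

NOK 1,076,882.61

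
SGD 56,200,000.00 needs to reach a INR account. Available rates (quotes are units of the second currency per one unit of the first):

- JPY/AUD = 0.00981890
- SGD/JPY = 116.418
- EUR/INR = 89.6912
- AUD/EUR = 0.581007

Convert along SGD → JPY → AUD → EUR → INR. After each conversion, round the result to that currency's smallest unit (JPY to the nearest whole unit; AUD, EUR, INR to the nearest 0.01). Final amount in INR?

INR 3,347,730,477.14

SGD 56,200,000.00 × 116.418 = JPY 6,542,691,600
JPY 6,542,691,600 × 0.00981890 = AUD 64,242,034.55
AUD 64,242,034.55 × 0.581007 = EUR 37,325,071.77
EUR 37,325,071.77 × 89.6912 = INR 3,347,730,477.14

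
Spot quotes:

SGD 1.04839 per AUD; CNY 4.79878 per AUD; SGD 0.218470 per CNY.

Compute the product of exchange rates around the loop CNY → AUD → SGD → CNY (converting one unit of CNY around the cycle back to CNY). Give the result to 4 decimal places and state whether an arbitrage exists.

1.0000 (no arbitrage)

Around CNY → AUD → SGD → CNY: 1 ÷ 4.79878 × 1.04839 ÷ 0.218470 = 1.000001
Product ≈ 1 (deviation 0.000%, within rounding noise).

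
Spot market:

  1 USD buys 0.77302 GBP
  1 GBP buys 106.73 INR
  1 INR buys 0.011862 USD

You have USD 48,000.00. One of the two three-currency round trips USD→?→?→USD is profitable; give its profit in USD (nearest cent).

Profitable loop is USD → INR → GBP → USD:
USD 48,000.00 ÷ 0.011862 = INR 4,046,535.15
INR 4,046,535.15 ÷ 106.73 = GBP 37,913.76
GBP 37,913.76 ÷ 0.77302 = USD 49,046.28
Profit = USD 49,046.28 − USD 48,000.00

Profit: USD 1,046.28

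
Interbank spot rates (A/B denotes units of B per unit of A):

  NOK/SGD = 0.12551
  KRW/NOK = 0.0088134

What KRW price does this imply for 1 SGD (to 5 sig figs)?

1 SGD ÷ 0.12551 = 7.96749 NOK
7.96749 NOK ÷ 0.0088134 = 904.02 KRW

SGD/KRW = 904.02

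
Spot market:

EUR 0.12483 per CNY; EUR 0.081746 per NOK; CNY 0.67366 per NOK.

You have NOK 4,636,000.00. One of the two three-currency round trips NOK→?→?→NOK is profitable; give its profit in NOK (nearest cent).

Profit: NOK 133,102.40

Profitable loop is NOK → CNY → EUR → NOK:
NOK 4,636,000.00 × 0.67366 = CNY 3,123,087.76
CNY 3,123,087.76 × 0.12483 = EUR 389,855.05
EUR 389,855.05 ÷ 0.081746 = NOK 4,769,102.40
Profit = NOK 4,769,102.40 − NOK 4,636,000.00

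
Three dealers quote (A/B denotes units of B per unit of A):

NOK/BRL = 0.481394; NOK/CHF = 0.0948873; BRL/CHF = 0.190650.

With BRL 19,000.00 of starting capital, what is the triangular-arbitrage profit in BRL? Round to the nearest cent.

Profit: BRL 643.74

Profitable loop is BRL → NOK → CHF → BRL:
BRL 19,000.00 ÷ 0.481394 = NOK 39,468.71
NOK 39,468.71 × 0.0948873 = CHF 3,745.08
CHF 3,745.08 ÷ 0.190650 = BRL 19,643.74
Profit = BRL 19,643.74 − BRL 19,000.00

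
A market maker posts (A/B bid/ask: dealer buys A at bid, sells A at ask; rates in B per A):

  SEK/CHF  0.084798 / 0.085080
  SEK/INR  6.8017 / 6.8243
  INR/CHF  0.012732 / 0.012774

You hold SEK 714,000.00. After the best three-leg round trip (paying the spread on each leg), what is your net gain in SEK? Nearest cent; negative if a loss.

Net profit: SEK 12,749.65

Best loop SEK → INR → CHF → SEK:
SEK 714,000.00 × 6.8017 (sell SEK at bid) = INR 4,856,413.80
INR 4,856,413.80 × 0.012732 (sell INR at bid) = CHF 61,831.86
CHF 61,831.86 ÷ 0.085080 (buy SEK at ask) = SEK 726,749.65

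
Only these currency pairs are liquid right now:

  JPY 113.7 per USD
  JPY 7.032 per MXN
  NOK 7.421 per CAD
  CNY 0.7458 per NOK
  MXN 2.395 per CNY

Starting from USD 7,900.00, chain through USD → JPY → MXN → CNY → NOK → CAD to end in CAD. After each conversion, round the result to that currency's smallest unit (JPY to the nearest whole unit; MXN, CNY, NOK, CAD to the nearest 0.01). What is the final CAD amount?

CAD 9,636.48

USD 7,900.00 × 113.7 = JPY 898,230
JPY 898,230 ÷ 7.032 = MXN 127,734.64
MXN 127,734.64 ÷ 2.395 = CNY 53,333.88
CNY 53,333.88 ÷ 0.7458 = NOK 71,512.31
NOK 71,512.31 ÷ 7.421 = CAD 9,636.48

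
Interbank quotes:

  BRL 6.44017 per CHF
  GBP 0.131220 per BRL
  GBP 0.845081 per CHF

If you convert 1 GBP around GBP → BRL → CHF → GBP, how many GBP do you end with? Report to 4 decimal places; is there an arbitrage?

1.0000 (no arbitrage)

Around GBP → BRL → CHF → GBP: 1 ÷ 0.131220 ÷ 6.44017 × 0.845081 = 1.000002
Product ≈ 1 (deviation 0.000%, within rounding noise).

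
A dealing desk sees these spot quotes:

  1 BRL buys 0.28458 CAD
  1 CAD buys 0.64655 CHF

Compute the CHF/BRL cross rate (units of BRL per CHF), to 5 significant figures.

CHF/BRL = 5.4349

1 CHF ÷ 0.64655 = 1.54667 CAD
1.54667 CAD ÷ 0.28458 = 5.43492 BRL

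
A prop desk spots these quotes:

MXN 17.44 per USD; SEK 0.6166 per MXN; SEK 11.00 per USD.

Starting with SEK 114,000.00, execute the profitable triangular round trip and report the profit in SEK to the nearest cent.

Profit: SEK 2,613.15

Profitable loop is SEK → MXN → USD → SEK:
SEK 114,000.00 ÷ 0.6166 = MXN 184,884.85
MXN 184,884.85 ÷ 17.44 = USD 10,601.20
USD 10,601.20 × 11.00 = SEK 116,613.15
Profit = SEK 116,613.15 − SEK 114,000.00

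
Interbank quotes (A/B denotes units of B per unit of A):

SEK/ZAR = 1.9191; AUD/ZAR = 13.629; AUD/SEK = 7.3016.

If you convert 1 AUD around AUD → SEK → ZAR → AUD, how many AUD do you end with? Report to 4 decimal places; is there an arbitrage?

1.0281 (arbitrage exists)

Around AUD → SEK → ZAR → AUD: 1 × 7.3016 × 1.9191 ÷ 13.629 = 1.028139
Product > 1; profitable direction is AUD → SEK → ZAR → AUD.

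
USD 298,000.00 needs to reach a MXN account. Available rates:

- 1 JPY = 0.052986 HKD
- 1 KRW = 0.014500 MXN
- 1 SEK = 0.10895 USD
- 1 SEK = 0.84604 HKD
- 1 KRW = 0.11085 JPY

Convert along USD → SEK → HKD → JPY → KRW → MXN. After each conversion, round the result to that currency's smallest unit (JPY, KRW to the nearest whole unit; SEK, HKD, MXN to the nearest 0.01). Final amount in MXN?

MXN 5,712,827.33

USD 298,000.00 ÷ 0.10895 = SEK 2,735,199.63
SEK 2,735,199.63 × 0.84604 = HKD 2,314,088.29
HKD 2,314,088.29 ÷ 0.052986 = JPY 43,673,580
JPY 43,673,580 ÷ 0.11085 = KRW 393,988,092
KRW 393,988,092 × 0.014500 = MXN 5,712,827.33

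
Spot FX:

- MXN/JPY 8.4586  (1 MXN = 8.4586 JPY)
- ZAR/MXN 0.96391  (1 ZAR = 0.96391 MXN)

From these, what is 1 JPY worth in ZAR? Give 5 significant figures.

1 JPY ÷ 8.4586 = 0.118223 MXN
0.118223 MXN ÷ 0.96391 = 0.122649 ZAR

JPY/ZAR = 0.12265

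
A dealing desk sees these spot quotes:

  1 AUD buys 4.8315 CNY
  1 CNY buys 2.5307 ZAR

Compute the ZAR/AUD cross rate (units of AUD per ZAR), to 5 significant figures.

ZAR/AUD = 0.081786

1 ZAR ÷ 2.5307 = 0.395148 CNY
0.395148 CNY ÷ 4.8315 = 0.0817857 AUD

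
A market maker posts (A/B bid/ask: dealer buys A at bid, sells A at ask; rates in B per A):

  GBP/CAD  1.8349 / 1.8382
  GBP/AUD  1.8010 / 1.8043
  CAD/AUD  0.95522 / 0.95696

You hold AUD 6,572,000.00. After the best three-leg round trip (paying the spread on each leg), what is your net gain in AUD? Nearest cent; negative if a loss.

Best loop AUD → CAD → GBP → AUD:
AUD 6,572,000.00 ÷ 0.95696 (buy CAD at ask) = CAD 6,867,580.67
CAD 6,867,580.67 ÷ 1.8382 (buy GBP at ask) = GBP 3,736,035.62
GBP 3,736,035.62 × 1.8010 (sell GBP at bid) = AUD 6,728,600.15

Net profit: AUD 156,600.15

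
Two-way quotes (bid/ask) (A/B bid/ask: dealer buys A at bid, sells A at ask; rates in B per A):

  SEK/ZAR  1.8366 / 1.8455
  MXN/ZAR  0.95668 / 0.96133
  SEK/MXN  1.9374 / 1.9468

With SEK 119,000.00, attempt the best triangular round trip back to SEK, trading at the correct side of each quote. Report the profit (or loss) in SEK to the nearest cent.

Net profit: SEK 514.03

Best loop SEK → MXN → ZAR → SEK:
SEK 119,000.00 × 1.9374 (sell SEK at bid) = MXN 230,550.60
MXN 230,550.60 × 0.95668 (sell MXN at bid) = ZAR 220,563.15
ZAR 220,563.15 ÷ 1.8455 (buy SEK at ask) = SEK 119,514.03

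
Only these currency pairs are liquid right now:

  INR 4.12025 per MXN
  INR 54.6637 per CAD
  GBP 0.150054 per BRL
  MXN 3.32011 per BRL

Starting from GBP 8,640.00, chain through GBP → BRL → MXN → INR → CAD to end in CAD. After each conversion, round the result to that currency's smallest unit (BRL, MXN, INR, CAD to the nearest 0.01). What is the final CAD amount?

CAD 14,409.31

GBP 8,640.00 ÷ 0.150054 = BRL 57,579.27
BRL 57,579.27 × 3.32011 = MXN 191,169.51
MXN 191,169.51 × 4.12025 = INR 787,666.17
INR 787,666.17 ÷ 54.6637 = CAD 14,409.31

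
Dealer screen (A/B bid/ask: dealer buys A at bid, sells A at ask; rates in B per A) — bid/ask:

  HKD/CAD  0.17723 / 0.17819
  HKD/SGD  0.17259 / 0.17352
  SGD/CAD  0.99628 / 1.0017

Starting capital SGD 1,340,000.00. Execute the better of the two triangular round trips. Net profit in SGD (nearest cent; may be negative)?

Best loop SGD → HKD → CAD → SGD:
SGD 1,340,000.00 ÷ 0.17352 (buy HKD at ask) = HKD 7,722,452.74
HKD 7,722,452.74 × 0.17723 (sell HKD at bid) = CAD 1,368,650.30
CAD 1,368,650.30 ÷ 1.0017 (buy SGD at ask) = SGD 1,366,327.54

Net profit: SGD 26,327.54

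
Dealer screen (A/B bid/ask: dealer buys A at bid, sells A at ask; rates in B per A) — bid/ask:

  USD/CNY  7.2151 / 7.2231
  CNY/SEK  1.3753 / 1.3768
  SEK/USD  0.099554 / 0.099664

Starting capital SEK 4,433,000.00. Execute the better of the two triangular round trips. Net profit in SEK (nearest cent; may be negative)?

Best loop SEK → CNY → USD → SEK:
SEK 4,433,000.00 ÷ 1.3768 (buy CNY at ask) = CNY 3,219,785.01
CNY 3,219,785.01 ÷ 7.2231 (buy USD at ask) = USD 445,762.21
USD 445,762.21 ÷ 0.099664 (buy SEK at ask) = SEK 4,472,650.19

Net profit: SEK 39,650.19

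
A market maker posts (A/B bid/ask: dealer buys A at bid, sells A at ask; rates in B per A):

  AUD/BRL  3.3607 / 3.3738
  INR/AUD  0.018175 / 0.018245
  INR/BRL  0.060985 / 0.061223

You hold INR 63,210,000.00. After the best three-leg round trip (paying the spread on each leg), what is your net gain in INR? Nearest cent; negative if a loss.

Best loop INR → AUD → BRL → INR:
INR 63,210,000.00 × 0.018175 (sell INR at bid) = AUD 1,148,841.75
AUD 1,148,841.75 × 3.3607 (sell AUD at bid) = BRL 3,860,912.47
BRL 3,860,912.47 ÷ 0.061223 (buy INR at ask) = INR 63,063,104.87

Net result: INR -146,895.13 (no profitable arbitrage after spreads)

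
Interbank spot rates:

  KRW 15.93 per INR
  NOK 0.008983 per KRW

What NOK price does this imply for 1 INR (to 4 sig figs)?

1 INR × 15.93 = 15.93 KRW
15.93 KRW × 0.008983 = 0.143099 NOK

INR/NOK = 0.1431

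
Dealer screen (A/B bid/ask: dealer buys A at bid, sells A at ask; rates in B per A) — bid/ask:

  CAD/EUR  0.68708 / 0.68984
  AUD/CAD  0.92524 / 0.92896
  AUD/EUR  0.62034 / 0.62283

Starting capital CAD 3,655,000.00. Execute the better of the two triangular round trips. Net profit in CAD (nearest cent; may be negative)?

Net profit: CAD 75,607.55

Best loop CAD → EUR → AUD → CAD:
CAD 3,655,000.00 × 0.68708 (sell CAD at bid) = EUR 2,511,277.40
EUR 2,511,277.40 ÷ 0.62283 (buy AUD at ask) = AUD 4,032,043.09
AUD 4,032,043.09 × 0.92524 (sell AUD at bid) = CAD 3,730,607.55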